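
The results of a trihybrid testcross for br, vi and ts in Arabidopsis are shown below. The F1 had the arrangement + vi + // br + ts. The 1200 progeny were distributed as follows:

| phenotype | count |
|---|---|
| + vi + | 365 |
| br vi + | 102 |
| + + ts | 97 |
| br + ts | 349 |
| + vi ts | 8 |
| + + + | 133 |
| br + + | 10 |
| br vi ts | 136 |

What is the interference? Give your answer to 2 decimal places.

The two rarest classes, + vi ts and br + +, are the double crossovers. Comparing them with the parentals, only the ts allele has switched, so ts is the middle locus and the order is br – ts – vi.
br–ts: (199 + 18)/1200 = 0.1808; ts–vi: (269 + 18)/1200 = 0.2392.
Expected DCO frequency = 0.1808 × 0.2392 ≈ 0.04325; observed = 18/1200 ≈ 0.01500.
Coefficient of coincidence = 0.01500/0.04325 ≈ 0.35; interference = 1 − 0.35 = 0.65.

0.65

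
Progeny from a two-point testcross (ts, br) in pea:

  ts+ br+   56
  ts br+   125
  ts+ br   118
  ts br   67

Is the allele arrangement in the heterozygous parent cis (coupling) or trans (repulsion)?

trans

The two most frequent classes are ts+ br (118) and ts br+ (125); these are the parental (non-recombinant) types.
So the F1 carried ts+ br on one chromosome and ts br+ on the other — the recessive alleles are on opposite chromosomes (trans / repulsion).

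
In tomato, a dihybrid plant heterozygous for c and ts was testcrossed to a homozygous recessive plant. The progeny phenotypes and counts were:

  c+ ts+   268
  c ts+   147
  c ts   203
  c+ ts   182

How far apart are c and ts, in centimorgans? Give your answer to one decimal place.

The two most frequent classes, c+ ts+ (268) and c ts (203), are the parental types, so the F1 was c+ ts+ / c ts.
The recombinant classes are c+ ts and c ts+: 182 + 147 = 329.
Recombination frequency = 329/800 = 0.4113 ≈ 41.1%, i.e. 41.1 centimorgans.

41.1 centimorgans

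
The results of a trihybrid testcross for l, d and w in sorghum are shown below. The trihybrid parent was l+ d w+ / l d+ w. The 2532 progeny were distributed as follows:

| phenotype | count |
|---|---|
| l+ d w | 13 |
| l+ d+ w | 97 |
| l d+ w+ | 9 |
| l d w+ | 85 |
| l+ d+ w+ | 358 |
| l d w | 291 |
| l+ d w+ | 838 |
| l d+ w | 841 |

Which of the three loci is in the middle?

w

The two rarest classes, l+ d w and l d+ w+, are the double crossovers. Comparing them with the parentals, only the w allele has switched, so w is the middle locus and the order is l – w – d.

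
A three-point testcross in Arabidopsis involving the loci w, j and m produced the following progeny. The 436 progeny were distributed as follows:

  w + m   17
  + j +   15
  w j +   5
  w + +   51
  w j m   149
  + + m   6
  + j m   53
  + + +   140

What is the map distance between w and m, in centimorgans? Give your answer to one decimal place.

26.4 centimorgans

The two most frequent reciprocal classes, + + + and w j m, are the parental types, so the F1 was + + + / w j m.
The two rarest classes, + + m and w j +, are the double crossovers. Comparing them with the parentals, only the m allele has switched, so m is the middle locus and the order is j – m – w.
Crossovers in the m–w interval produce the single-crossover classes w + + and + j m (51 + 53 = 104) plus the double crossovers (11).
RF(m–w) = (104 + 11) / 436 = 115/436 = 0.2638 → 26.4 centimorgans.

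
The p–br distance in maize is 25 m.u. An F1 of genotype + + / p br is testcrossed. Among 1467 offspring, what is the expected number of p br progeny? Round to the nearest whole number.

A map distance of 25 m.u. corresponds to a recombination frequency of 0.250.
The F1 is + + / p br, so p br is a parental gamete class with expected frequency (1 − r)/2 = 0.750/2 = 0.3750.
Expected number = 0.3750 × 1467 = 550.12 ≈ 550.

550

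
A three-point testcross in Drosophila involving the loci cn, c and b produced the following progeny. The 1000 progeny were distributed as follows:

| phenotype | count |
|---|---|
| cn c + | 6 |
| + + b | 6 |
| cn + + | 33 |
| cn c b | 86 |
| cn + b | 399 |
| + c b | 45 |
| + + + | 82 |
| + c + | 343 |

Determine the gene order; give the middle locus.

The two most frequent reciprocal classes, + c + and cn + b, are the parental types, so the F1 was + c + / cn + b.
The two rarest classes, cn c + and + + b, are the double crossovers. Comparing them with the parentals, only the cn allele has switched, so cn is the middle locus and the order is b – cn – c.

cn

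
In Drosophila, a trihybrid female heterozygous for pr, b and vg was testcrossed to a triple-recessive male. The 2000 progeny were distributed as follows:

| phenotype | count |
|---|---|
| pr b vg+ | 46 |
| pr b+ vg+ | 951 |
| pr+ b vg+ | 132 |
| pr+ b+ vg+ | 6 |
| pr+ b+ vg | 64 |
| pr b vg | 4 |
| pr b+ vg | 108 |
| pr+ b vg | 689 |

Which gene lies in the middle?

pr

The two most frequent reciprocal classes, pr+ b vg and pr b+ vg+, are the parental types, so the F1 was pr+ b vg / pr b+ vg+.
The two rarest classes, pr b vg and pr+ b+ vg+, are the double crossovers. Comparing them with the parentals, only the pr allele has switched, so pr is the middle locus and the order is vg – pr – b.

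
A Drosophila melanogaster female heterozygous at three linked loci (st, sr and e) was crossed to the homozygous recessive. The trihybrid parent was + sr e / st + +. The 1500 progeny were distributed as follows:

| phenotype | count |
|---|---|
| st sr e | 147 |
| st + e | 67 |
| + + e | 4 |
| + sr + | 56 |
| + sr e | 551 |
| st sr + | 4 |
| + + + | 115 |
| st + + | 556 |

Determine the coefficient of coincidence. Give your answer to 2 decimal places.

The two rarest classes, + + e and st sr +, are the double crossovers. Comparing them with the parentals, only the sr allele has switched, so sr is the middle locus and the order is st – sr – e.
st–sr: (262 + 8)/1500 = 0.1800; sr–e: (123 + 8)/1500 = 0.0873.
Expected DCO frequency = 0.1800 × 0.0873 ≈ 0.01571; observed = 8/1500 ≈ 0.00533.
Coefficient of coincidence = 0.00533/0.01571 ≈ 0.34.

0.34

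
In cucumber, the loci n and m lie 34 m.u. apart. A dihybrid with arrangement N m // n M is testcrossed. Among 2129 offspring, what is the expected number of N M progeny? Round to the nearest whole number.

A map distance of 34 m.u. corresponds to a recombination frequency of 0.340.
The F1 is N m / n M, so N M is a recombinant gamete class with expected frequency r/2 = 0.340/2 = 0.1700.
Expected number = 0.1700 × 2129 = 361.93 ≈ 362.

362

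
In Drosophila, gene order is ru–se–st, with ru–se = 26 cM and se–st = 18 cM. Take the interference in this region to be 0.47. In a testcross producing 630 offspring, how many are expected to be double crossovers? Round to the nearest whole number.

16

Map distances give recombination frequencies of 0.260 and 0.180 for the two intervals.
With interference 0.47 (so coincidence = 0.53), expected double-crossover frequency = 0.260 × 0.180 × 0.53 = 0.02480.
Expected number = 0.02480 × 630 = 15.63 ≈ 16.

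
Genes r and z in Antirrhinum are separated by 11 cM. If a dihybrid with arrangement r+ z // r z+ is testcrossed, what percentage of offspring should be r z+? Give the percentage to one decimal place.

44.5%

A map distance of 11 cM corresponds to a recombination frequency of 0.110.
The F1 is r+ z / r z+, so r z+ is a parental gamete class with expected frequency (1 − r)/2 = 0.890/2 = 0.4450.
That is 0.4450 = 44.5% of the progeny.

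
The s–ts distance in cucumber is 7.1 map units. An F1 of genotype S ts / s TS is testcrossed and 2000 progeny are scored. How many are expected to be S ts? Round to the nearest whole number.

A map distance of 7.1 map units corresponds to a recombination frequency of 0.071.
The F1 is S ts / s TS, so S ts is a parental gamete class with expected frequency (1 − r)/2 = 0.929/2 = 0.4645.
Expected number = 0.4645 × 2000 = 929.00 ≈ 929.

929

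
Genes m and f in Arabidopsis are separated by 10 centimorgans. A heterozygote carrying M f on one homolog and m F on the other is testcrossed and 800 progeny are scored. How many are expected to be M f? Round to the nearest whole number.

A map distance of 10 centimorgans corresponds to a recombination frequency of 0.100.
The F1 is M f / m F, so M f is a parental gamete class with expected frequency (1 − r)/2 = 0.900/2 = 0.4500.
Expected number = 0.4500 × 800 = 360.00 ≈ 360.

360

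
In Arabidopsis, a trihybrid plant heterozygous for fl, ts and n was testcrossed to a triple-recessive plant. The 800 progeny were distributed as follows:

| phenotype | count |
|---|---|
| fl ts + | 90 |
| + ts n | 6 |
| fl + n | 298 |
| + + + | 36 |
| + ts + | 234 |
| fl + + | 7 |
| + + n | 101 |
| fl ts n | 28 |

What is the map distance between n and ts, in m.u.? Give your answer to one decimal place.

The two most frequent reciprocal classes, + ts + and fl + n, are the parental types, so the F1 was + ts + / fl + n.
The two rarest classes, + ts n and fl + +, are the double crossovers. Comparing them with the parentals, only the n allele has switched, so n is the middle locus and the order is ts – n – fl.
Crossovers in the ts–n interval produce the single-crossover classes + + + and fl ts n (36 + 28 = 64) plus the double crossovers (13).
RF(ts–n) = (64 + 13) / 800 = 77/800 = 0.0963 → 9.6 m.u.

9.6 m.u.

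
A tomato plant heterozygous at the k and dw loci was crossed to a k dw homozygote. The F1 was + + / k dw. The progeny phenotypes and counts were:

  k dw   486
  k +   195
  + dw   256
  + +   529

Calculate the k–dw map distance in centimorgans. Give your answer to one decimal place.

The recombinant classes are + dw and k +: 256 + 195 = 451.
Recombination frequency = 451/1466 = 0.3076 ≈ 30.8%, i.e. 30.8 centimorgans.

30.8 centimorgans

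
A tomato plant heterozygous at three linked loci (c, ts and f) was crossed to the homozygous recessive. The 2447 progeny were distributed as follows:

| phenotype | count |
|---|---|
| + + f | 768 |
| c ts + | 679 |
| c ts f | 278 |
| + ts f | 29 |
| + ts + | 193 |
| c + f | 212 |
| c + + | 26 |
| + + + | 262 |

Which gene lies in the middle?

ts

The two most frequent reciprocal classes, c ts + and + + f, are the parental types, so the F1 was c ts + / + + f.
The two rarest classes, c + + and + ts f, are the double crossovers. Comparing them with the parentals, only the ts allele has switched, so ts is the middle locus and the order is f – ts – c.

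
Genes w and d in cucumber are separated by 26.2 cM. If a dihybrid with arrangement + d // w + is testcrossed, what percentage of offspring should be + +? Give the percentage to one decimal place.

13.1%

A map distance of 26.2 cM corresponds to a recombination frequency of 0.262.
The F1 is + d / w +, so + + is a recombinant gamete class with expected frequency r/2 = 0.262/2 = 0.1310.
That is 0.1310 = 13.1% of the progeny.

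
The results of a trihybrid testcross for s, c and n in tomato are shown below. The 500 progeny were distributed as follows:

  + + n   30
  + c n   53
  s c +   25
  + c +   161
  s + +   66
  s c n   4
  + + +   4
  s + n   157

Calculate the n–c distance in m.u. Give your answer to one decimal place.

The two most frequent reciprocal classes, s + n and + c +, are the parental types, so the F1 was s + n / + c +.
The two rarest classes, s c n and + + +, are the double crossovers. Comparing them with the parentals, only the c allele has switched, so c is the middle locus and the order is s – c – n.
Crossovers in the c–n interval produce the single-crossover classes s + + and + c n (66 + 53 = 119) plus the double crossovers (8).
RF(c–n) = (119 + 8) / 500 = 127/500 = 0.2540 → 25.4 m.u.

25.4 m.u.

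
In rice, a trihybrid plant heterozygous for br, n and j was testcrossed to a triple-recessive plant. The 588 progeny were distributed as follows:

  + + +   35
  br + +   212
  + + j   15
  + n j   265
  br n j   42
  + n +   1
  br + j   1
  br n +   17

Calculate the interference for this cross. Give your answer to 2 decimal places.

0.56

The two most frequent reciprocal classes, br + + and + n j, are the parental types, so the F1 was br + + / + n j.
The two rarest classes, br + j and + n +, are the double crossovers. Comparing them with the parentals, only the j allele has switched, so j is the middle locus and the order is n – j – br.
n–j: (32 + 2)/588 = 0.0578; j–br: (77 + 2)/588 = 0.1344.
Expected DCO frequency = 0.0578 × 0.1344 ≈ 0.00777; observed = 2/588 ≈ 0.00340.
Coefficient of coincidence = 0.00340/0.00777 ≈ 0.44; interference = 1 − 0.44 = 0.56.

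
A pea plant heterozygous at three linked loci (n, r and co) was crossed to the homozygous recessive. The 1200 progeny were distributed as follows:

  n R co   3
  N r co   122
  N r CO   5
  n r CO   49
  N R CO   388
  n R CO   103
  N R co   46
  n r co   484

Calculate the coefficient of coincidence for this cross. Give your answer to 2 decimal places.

The two most frequent reciprocal classes, N R CO and n r co, are the parental types, so the F1 was N R CO / n r co.
The two rarest classes, N r CO and n R co, are the double crossovers. Comparing them with the parentals, only the r allele has switched, so r is the middle locus and the order is co – r – n.
co–r: (95 + 8)/1200 = 0.0858; r–n: (225 + 8)/1200 = 0.1942.
Expected DCO frequency = 0.0858 × 0.1942 ≈ 0.01666; observed = 8/1200 ≈ 0.00667.
Coefficient of coincidence = 0.00667/0.01666 ≈ 0.40.

0.40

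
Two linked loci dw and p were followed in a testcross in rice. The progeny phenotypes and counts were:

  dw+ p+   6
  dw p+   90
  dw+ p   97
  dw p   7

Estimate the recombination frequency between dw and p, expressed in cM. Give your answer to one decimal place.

The two most frequent classes, dw+ p (97) and dw p+ (90), are the parental types, so the F1 was dw+ p / dw p+.
The recombinant classes are dw+ p+ and dw p: 6 + 7 = 13.
Recombination frequency = 13/200 = 0.0650 ≈ 6.5%, i.e. 6.5 cM.

6.5 cM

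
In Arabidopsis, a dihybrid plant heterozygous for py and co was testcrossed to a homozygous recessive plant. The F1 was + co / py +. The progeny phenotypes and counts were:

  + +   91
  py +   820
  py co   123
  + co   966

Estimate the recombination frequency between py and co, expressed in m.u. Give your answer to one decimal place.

The recombinant classes are + + and py co: 91 + 123 = 214.
Recombination frequency = 214/2000 = 0.1070 ≈ 10.7%, i.e. 10.7 m.u.

10.7 m.u.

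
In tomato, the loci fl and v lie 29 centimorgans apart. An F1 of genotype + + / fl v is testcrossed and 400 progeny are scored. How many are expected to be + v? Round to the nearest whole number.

A map distance of 29 centimorgans corresponds to a recombination frequency of 0.290.
The F1 is + + / fl v, so + v is a recombinant gamete class with expected frequency r/2 = 0.290/2 = 0.1450.
Expected number = 0.1450 × 400 = 58.00 ≈ 58.

58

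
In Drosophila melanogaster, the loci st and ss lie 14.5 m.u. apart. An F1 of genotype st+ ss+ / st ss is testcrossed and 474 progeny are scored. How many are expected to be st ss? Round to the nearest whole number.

A map distance of 14.5 m.u. corresponds to a recombination frequency of 0.145.
The F1 is st+ ss+ / st ss, so st ss is a parental gamete class with expected frequency (1 − r)/2 = 0.855/2 = 0.4275.
Expected number = 0.4275 × 474 = 202.63 ≈ 203.

203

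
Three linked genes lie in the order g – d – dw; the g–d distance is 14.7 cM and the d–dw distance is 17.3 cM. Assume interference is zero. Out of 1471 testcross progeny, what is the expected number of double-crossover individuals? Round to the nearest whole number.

Map distances give recombination frequencies of 0.147 and 0.173 for the two intervals.
With no interference, expected double-crossover frequency = 0.147 × 0.173 = 0.02543.
Expected number = 0.02543 × 1471 = 37.41 ≈ 37.

37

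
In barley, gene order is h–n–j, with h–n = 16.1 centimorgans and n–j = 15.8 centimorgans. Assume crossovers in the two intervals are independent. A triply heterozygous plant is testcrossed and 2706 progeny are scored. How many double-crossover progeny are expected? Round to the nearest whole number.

69

Map distances give recombination frequencies of 0.161 and 0.158 for the two intervals.
With no interference, expected double-crossover frequency = 0.161 × 0.158 = 0.02544.
Expected number = 0.02544 × 2706 = 68.84 ≈ 69.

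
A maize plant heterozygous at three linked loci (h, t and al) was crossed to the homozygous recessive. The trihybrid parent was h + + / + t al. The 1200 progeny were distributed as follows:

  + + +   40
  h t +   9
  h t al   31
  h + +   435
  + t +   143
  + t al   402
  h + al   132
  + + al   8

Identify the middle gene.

The two rarest classes, h t + and + + al, are the double crossovers. Comparing them with the parentals, only the t allele has switched, so t is the middle locus and the order is h – t – al.

t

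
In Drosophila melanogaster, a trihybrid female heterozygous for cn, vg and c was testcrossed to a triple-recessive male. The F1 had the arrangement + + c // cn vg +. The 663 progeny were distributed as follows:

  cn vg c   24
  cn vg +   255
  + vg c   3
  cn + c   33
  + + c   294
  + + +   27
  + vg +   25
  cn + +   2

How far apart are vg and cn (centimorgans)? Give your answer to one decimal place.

9.5 centimorgans

The two rarest classes, + vg c and cn + +, are the double crossovers. Comparing them with the parentals, only the vg allele has switched, so vg is the middle locus and the order is cn – vg – c.
Crossovers in the cn–vg interval produce the single-crossover classes cn + c and + vg + (33 + 25 = 58) plus the double crossovers (5).
RF(cn–vg) = (58 + 5) / 663 = 63/663 = 0.0950 → 9.5 centimorgans.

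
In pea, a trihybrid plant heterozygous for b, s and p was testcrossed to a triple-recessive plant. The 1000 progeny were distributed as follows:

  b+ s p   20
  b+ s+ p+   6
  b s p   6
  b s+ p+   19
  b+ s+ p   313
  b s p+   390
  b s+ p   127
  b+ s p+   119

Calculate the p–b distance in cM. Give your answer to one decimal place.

25.8 cM

The two most frequent reciprocal classes, b s p+ and b+ s+ p, are the parental types, so the F1 was b s p+ / b+ s+ p.
The two rarest classes, b s p and b+ s+ p+, are the double crossovers. Comparing them with the parentals, only the p allele has switched, so p is the middle locus and the order is s – p – b.
Crossovers in the p–b interval produce the single-crossover classes b+ s p+ and b s+ p (119 + 127 = 246) plus the double crossovers (12).
RF(p–b) = (246 + 12) / 1000 = 258/1000 = 0.2580 → 25.8 cM.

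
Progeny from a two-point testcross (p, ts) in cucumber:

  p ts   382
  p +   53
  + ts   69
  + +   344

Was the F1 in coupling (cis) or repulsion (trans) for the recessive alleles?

cis

The two most frequent classes are + + (344) and p ts (382); these are the parental (non-recombinant) types.
So the F1 carried + + on one chromosome and p ts on the other — the recessive alleles are on the same chromosome (cis / coupling).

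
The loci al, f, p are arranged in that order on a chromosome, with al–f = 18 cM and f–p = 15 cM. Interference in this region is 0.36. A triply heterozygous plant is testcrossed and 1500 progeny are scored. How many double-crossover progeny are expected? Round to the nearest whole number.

26

Map distances give recombination frequencies of 0.180 and 0.150 for the two intervals.
With interference 0.36 (so coincidence = 0.64), expected double-crossover frequency = 0.180 × 0.150 × 0.64 = 0.01728.
Expected number = 0.01728 × 1500 = 25.92 ≈ 26.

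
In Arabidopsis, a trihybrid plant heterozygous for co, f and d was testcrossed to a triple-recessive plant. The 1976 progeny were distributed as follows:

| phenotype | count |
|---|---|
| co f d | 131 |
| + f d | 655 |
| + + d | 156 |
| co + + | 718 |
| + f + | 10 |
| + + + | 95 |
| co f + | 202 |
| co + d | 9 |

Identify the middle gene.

d

The two most frequent reciprocal classes, + f d and co + +, are the parental types, so the F1 was + f d / co + +.
The two rarest classes, + f + and co + d, are the double crossovers. Comparing them with the parentals, only the d allele has switched, so d is the middle locus and the order is co – d – f.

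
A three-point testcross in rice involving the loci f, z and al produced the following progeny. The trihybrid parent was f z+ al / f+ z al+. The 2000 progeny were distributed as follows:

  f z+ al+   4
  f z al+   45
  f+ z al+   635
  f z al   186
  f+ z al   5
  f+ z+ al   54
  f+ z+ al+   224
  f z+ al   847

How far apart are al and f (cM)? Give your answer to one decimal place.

The two rarest classes, f z+ al+ and f+ z al, are the double crossovers. Comparing them with the parentals, only the al allele has switched, so al is the middle locus and the order is z – al – f.
Crossovers in the al–f interval produce the single-crossover classes f+ z+ al and f z al+ (54 + 45 = 99) plus the double crossovers (9).
RF(al–f) = (99 + 9) / 2000 = 108/2000 = 0.0540 → 5.4 cM.

5.4 cM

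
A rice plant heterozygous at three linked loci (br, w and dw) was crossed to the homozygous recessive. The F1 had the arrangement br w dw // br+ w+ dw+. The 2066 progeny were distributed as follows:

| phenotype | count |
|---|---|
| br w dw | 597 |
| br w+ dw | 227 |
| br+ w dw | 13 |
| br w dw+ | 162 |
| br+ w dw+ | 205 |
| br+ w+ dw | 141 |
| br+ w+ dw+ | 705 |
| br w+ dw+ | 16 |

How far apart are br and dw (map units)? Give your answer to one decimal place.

16.1 map units

The two rarest classes, br+ w dw and br w+ dw+, are the double crossovers. Comparing them with the parentals, only the br allele has switched, so br is the middle locus and the order is w – br – dw.
Crossovers in the br–dw interval produce the single-crossover classes br w dw+ and br+ w+ dw (162 + 141 = 303) plus the double crossovers (29).
RF(br–dw) = (303 + 29) / 2066 = 332/2066 = 0.1607 → 16.1 map units.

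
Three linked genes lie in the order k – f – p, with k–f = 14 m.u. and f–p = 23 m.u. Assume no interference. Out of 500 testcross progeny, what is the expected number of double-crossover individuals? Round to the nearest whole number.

16

Map distances give recombination frequencies of 0.140 and 0.230 for the two intervals.
With no interference, expected double-crossover frequency = 0.140 × 0.230 = 0.03220.
Expected number = 0.03220 × 500 = 16.10 ≈ 16.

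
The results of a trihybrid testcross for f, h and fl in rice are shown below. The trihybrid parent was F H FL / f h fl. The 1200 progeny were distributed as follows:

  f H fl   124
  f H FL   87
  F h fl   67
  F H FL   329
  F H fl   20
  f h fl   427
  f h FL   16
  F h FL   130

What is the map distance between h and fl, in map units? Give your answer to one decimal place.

The two rarest classes, F H fl and f h FL, are the double crossovers. Comparing them with the parentals, only the fl allele has switched, so fl is the middle locus and the order is f – fl – h.
Crossovers in the fl–h interval produce the single-crossover classes F h FL and f H fl (130 + 124 = 254) plus the double crossovers (36).
RF(fl–h) = (254 + 36) / 1200 = 290/1200 = 0.2417 → 24.2 map units.

24.2 map units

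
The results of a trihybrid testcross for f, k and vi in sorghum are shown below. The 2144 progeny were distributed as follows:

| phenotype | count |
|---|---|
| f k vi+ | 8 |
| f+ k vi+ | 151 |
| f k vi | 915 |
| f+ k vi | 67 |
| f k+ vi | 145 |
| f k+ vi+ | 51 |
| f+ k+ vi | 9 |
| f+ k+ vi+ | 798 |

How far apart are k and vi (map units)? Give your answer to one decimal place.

14.6 map units

The two most frequent reciprocal classes, f+ k+ vi+ and f k vi, are the parental types, so the F1 was f+ k+ vi+ / f k vi.
The two rarest classes, f+ k+ vi and f k vi+, are the double crossovers. Comparing them with the parentals, only the vi allele has switched, so vi is the middle locus and the order is k – vi – f.
Crossovers in the k–vi interval produce the single-crossover classes f+ k vi+ and f k+ vi (151 + 145 = 296) plus the double crossovers (17).
RF(k–vi) = (296 + 17) / 2144 = 313/2144 = 0.1460 → 14.6 map units.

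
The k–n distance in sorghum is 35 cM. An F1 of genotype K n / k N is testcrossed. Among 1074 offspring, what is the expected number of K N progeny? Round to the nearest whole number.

188

A map distance of 35 cM corresponds to a recombination frequency of 0.350.
The F1 is K n / k N, so K N is a recombinant gamete class with expected frequency r/2 = 0.350/2 = 0.1750.
Expected number = 0.1750 × 1074 = 187.95 ≈ 188.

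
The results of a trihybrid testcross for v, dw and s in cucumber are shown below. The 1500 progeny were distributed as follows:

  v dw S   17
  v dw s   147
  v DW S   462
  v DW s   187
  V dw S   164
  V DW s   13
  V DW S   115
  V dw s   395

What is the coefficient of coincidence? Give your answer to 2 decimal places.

0.40

The two most frequent reciprocal classes, v DW S and V dw s, are the parental types, so the F1 was v DW S / V dw s.
The two rarest classes, v dw S and V DW s, are the double crossovers. Comparing them with the parentals, only the dw allele has switched, so dw is the middle locus and the order is v – dw – s.
v–dw: (262 + 30)/1500 = 0.1947; dw–s: (351 + 30)/1500 = 0.2540.
Expected DCO frequency = 0.1947 × 0.2540 ≈ 0.04945; observed = 30/1500 ≈ 0.02000.
Coefficient of coincidence = 0.02000/0.04945 ≈ 0.40.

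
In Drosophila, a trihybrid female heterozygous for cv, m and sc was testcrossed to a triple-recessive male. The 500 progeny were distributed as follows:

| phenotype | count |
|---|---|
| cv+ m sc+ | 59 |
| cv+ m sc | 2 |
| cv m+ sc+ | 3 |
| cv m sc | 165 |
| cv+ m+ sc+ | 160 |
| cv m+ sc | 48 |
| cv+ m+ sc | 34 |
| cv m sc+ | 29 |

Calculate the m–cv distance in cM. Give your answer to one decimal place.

The two most frequent reciprocal classes, cv m sc and cv+ m+ sc+, are the parental types, so the F1 was cv m sc / cv+ m+ sc+.
The two rarest classes, cv+ m sc and cv m+ sc+, are the double crossovers. Comparing them with the parentals, only the cv allele has switched, so cv is the middle locus and the order is sc – cv – m.
Crossovers in the cv–m interval produce the single-crossover classes cv m+ sc and cv+ m sc+ (48 + 59 = 107) plus the double crossovers (5).
RF(cv–m) = (107 + 5) / 500 = 112/500 = 0.2240 → 22.4 cM.

22.4 cM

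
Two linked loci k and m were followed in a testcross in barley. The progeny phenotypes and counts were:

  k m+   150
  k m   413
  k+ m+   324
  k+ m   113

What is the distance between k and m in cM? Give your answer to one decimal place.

26.3 cM

The two most frequent classes, k+ m+ (324) and k m (413), are the parental types, so the F1 was k+ m+ / k m.
The recombinant classes are k+ m and k m+: 113 + 150 = 263.
Recombination frequency = 263/1000 = 0.2630 ≈ 26.3%, i.e. 26.3 cM.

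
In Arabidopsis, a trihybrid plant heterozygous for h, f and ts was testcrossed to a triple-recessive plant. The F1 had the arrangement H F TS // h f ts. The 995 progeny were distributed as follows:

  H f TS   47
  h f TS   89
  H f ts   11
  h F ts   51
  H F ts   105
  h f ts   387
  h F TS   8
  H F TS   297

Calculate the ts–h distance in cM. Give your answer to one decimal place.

21.4 cM

The two rarest classes, h F TS and H f ts, are the double crossovers. Comparing them with the parentals, only the h allele has switched, so h is the middle locus and the order is f – h – ts.
Crossovers in the h–ts interval produce the single-crossover classes H F ts and h f TS (105 + 89 = 194) plus the double crossovers (19).
RF(h–ts) = (194 + 19) / 995 = 213/995 = 0.2141 → 21.4 cM.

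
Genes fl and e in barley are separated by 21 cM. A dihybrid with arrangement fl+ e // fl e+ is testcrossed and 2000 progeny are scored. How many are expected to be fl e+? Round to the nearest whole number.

A map distance of 21 cM corresponds to a recombination frequency of 0.210.
The F1 is fl+ e / fl e+, so fl e+ is a parental gamete class with expected frequency (1 − r)/2 = 0.790/2 = 0.3950.
Expected number = 0.3950 × 2000 = 790.00 ≈ 790.

790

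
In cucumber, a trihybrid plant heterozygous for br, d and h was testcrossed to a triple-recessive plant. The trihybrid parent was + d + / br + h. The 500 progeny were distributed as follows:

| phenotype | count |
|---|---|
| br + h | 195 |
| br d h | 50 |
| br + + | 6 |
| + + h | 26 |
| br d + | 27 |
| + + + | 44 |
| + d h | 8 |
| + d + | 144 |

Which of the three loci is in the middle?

h

The two rarest classes, + d h and br + +, are the double crossovers. Comparing them with the parentals, only the h allele has switched, so h is the middle locus and the order is d – h – br.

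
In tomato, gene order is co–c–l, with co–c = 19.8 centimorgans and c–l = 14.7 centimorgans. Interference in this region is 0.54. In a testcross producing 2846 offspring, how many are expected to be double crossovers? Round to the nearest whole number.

38

Map distances give recombination frequencies of 0.198 and 0.147 for the two intervals.
With interference 0.54 (so coincidence = 0.46), expected double-crossover frequency = 0.198 × 0.147 × 0.46 = 0.01339.
Expected number = 0.01339 × 2846 = 38.10 ≈ 38.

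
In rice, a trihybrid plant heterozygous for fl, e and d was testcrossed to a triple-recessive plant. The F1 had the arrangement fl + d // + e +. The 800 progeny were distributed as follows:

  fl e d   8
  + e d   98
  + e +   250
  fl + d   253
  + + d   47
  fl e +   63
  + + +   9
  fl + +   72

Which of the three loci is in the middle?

The two rarest classes, fl e d and + + +, are the double crossovers. Comparing them with the parentals, only the e allele has switched, so e is the middle locus and the order is fl – e – d.

e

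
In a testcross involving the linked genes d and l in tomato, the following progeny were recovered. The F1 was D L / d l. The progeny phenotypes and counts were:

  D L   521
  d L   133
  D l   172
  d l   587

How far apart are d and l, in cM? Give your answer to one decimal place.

The recombinant classes are D l and d L: 172 + 133 = 305.
Recombination frequency = 305/1413 = 0.2159 ≈ 21.6%, i.e. 21.6 cM.

21.6 cM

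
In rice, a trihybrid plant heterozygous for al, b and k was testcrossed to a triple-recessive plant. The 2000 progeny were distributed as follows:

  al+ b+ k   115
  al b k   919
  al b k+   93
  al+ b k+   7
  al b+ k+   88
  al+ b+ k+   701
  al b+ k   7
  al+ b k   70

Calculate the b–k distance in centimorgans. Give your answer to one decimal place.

11.1 centimorgans

The two most frequent reciprocal classes, al b k and al+ b+ k+, are the parental types, so the F1 was al b k / al+ b+ k+.
The two rarest classes, al b+ k and al+ b k+, are the double crossovers. Comparing them with the parentals, only the b allele has switched, so b is the middle locus and the order is k – b – al.
Crossovers in the k–b interval produce the single-crossover classes al b k+ and al+ b+ k (93 + 115 = 208) plus the double crossovers (14).
RF(k–b) = (208 + 14) / 2000 = 222/2000 = 0.1110 → 11.1 centimorgans.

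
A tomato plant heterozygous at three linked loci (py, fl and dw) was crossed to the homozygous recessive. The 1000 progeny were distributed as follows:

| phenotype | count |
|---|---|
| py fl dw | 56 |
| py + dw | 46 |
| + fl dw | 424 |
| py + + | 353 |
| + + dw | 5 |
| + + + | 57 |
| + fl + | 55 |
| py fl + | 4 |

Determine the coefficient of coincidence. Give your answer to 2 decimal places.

The two most frequent reciprocal classes, + fl dw and py + +, are the parental types, so the F1 was + fl dw / py + +.
The two rarest classes, + + dw and py fl +, are the double crossovers. Comparing them with the parentals, only the fl allele has switched, so fl is the middle locus and the order is dw – fl – py.
dw–fl: (101 + 9)/1000 = 0.1100; fl–py: (113 + 9)/1000 = 0.1220.
Expected DCO frequency = 0.1100 × 0.1220 ≈ 0.01342; observed = 9/1000 ≈ 0.00900.
Coefficient of coincidence = 0.00900/0.01342 ≈ 0.67.

0.67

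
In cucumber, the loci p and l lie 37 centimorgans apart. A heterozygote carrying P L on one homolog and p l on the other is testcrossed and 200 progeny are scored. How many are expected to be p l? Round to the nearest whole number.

63

A map distance of 37 centimorgans corresponds to a recombination frequency of 0.370.
The F1 is P L / p l, so p l is a parental gamete class with expected frequency (1 − r)/2 = 0.630/2 = 0.3150.
Expected number = 0.3150 × 200 = 63.00 ≈ 63.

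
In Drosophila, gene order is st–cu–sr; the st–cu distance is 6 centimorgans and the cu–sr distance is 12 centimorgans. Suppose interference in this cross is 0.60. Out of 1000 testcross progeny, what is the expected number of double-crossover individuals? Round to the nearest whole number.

3

Map distances give recombination frequencies of 0.060 and 0.120 for the two intervals.
With interference 0.60 (so coincidence = 0.40), expected double-crossover frequency = 0.060 × 0.120 × 0.40 = 0.00288.
Expected number = 0.00288 × 1000 = 2.88 ≈ 3.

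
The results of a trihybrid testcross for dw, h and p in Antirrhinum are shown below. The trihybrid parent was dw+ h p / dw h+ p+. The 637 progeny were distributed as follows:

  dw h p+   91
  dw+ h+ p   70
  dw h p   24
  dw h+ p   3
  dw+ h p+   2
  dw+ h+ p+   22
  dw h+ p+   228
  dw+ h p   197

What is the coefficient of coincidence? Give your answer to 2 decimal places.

0.38

The two rarest classes, dw+ h p+ and dw h+ p, are the double crossovers. Comparing them with the parentals, only the p allele has switched, so p is the middle locus and the order is h – p – dw.
h–p: (161 + 5)/637 = 0.2606; p–dw: (46 + 5)/637 = 0.0801.
Expected DCO frequency = 0.2606 × 0.0801 ≈ 0.02087; observed = 5/637 ≈ 0.00785.
Coefficient of coincidence = 0.00785/0.02087 ≈ 0.38.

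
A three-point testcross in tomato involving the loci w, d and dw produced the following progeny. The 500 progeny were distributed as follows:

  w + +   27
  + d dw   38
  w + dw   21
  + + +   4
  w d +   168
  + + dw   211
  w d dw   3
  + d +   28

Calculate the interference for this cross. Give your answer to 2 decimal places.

The two most frequent reciprocal classes, w d + and + + dw, are the parental types, so the F1 was w d + / + + dw.
The two rarest classes, w d dw and + + +, are the double crossovers. Comparing them with the parentals, only the dw allele has switched, so dw is the middle locus and the order is w – dw – d.
w–dw: (49 + 7)/500 = 0.1120; dw–d: (65 + 7)/500 = 0.1440.
Expected DCO frequency = 0.1120 × 0.1440 ≈ 0.01613; observed = 7/500 ≈ 0.01400.
Coefficient of coincidence = 0.01400/0.01613 ≈ 0.87; interference = 1 − 0.87 = 0.13.

0.13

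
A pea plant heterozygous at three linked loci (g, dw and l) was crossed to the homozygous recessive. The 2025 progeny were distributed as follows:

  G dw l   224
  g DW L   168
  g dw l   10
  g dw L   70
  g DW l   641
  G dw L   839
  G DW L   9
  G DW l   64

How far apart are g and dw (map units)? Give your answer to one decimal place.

7.6 map units

The two most frequent reciprocal classes, G dw L and g DW l, are the parental types, so the F1 was G dw L / g DW l.
The two rarest classes, G DW L and g dw l, are the double crossovers. Comparing them with the parentals, only the dw allele has switched, so dw is the middle locus and the order is g – dw – l.
Crossovers in the g–dw interval produce the single-crossover classes g dw L and G DW l (70 + 64 = 134) plus the double crossovers (19).
RF(g–dw) = (134 + 19) / 2025 = 153/2025 = 0.0756 → 7.6 map units.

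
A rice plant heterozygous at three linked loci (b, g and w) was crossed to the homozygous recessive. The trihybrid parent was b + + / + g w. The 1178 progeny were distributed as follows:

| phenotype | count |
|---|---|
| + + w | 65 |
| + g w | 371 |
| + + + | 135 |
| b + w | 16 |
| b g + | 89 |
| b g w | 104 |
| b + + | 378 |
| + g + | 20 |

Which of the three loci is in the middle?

The two rarest classes, b + w and + g +, are the double crossovers. Comparing them with the parentals, only the w allele has switched, so w is the middle locus and the order is b – w – g.

w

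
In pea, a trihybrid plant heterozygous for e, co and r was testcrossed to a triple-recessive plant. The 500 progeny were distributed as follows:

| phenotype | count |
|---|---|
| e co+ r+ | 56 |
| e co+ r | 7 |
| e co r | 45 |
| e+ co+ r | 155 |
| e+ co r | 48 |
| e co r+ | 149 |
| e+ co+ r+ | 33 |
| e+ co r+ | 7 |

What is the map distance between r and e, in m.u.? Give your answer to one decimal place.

18.4 m.u.

The two most frequent reciprocal classes, e co r+ and e+ co+ r, are the parental types, so the F1 was e co r+ / e+ co+ r.
The two rarest classes, e+ co r+ and e co+ r, are the double crossovers. Comparing them with the parentals, only the e allele has switched, so e is the middle locus and the order is r – e – co.
Crossovers in the r–e interval produce the single-crossover classes e co r and e+ co+ r+ (45 + 33 = 78) plus the double crossovers (14).
RF(r–e) = (78 + 14) / 500 = 92/500 = 0.1840 → 18.4 m.u.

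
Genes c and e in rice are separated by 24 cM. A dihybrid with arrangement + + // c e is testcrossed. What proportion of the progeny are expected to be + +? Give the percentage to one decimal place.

38.0%

A map distance of 24 cM corresponds to a recombination frequency of 0.240.
The F1 is + + / c e, so + + is a parental gamete class with expected frequency (1 − r)/2 = 0.760/2 = 0.3800.
That is 0.3800 = 38.0% of the progeny.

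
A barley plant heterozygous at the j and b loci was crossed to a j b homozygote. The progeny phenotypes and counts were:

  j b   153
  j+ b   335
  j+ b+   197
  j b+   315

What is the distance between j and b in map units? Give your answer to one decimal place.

35.0 map units

The two most frequent classes, j+ b (335) and j b+ (315), are the parental types, so the F1 was j+ b / j b+.
The recombinant classes are j+ b+ and j b: 197 + 153 = 350.
Recombination frequency = 350/1000 = 0.3500 ≈ 35.0%, i.e. 35.0 map units.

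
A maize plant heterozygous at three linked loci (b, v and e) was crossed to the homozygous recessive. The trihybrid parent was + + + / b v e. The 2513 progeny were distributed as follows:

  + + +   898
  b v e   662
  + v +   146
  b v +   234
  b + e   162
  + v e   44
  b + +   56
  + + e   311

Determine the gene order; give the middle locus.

b

The two rarest classes, b + + and + v e, are the double crossovers. Comparing them with the parentals, only the b allele has switched, so b is the middle locus and the order is v – b – e.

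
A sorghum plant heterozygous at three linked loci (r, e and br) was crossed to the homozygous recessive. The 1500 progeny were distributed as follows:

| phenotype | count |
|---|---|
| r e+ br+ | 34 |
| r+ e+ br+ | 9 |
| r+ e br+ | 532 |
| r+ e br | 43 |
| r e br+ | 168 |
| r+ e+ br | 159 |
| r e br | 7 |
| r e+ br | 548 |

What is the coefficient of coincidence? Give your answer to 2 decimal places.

0.75

The two most frequent reciprocal classes, r+ e br+ and r e+ br, are the parental types, so the F1 was r+ e br+ / r e+ br.
The two rarest classes, r+ e+ br+ and r e br, are the double crossovers. Comparing them with the parentals, only the e allele has switched, so e is the middle locus and the order is br – e – r.
br–e: (77 + 16)/1500 = 0.0620; e–r: (327 + 16)/1500 = 0.2287.
Expected DCO frequency = 0.0620 × 0.2287 ≈ 0.01418; observed = 16/1500 ≈ 0.01067.
Coefficient of coincidence = 0.01067/0.01418 ≈ 0.75.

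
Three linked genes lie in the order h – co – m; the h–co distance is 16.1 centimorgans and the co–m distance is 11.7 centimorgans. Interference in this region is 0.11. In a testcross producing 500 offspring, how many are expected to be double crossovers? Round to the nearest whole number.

8

Map distances give recombination frequencies of 0.161 and 0.117 for the two intervals.
With interference 0.11 (so coincidence = 0.89), expected double-crossover frequency = 0.161 × 0.117 × 0.89 = 0.01676.
Expected number = 0.01676 × 500 = 8.38 ≈ 8.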